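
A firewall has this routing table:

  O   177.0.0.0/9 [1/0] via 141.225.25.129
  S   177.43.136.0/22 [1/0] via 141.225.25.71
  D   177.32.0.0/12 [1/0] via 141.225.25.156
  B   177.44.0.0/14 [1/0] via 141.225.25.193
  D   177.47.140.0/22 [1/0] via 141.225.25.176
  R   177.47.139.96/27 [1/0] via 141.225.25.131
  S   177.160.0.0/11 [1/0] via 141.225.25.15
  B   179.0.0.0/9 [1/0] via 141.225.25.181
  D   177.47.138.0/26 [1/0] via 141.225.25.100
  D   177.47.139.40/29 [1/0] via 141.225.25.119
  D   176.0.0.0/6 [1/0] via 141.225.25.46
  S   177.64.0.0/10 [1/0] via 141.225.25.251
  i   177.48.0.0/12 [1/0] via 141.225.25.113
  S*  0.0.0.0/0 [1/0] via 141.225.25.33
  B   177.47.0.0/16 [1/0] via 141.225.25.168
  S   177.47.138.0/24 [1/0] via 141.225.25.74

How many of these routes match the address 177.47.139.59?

6

Prefixes containing 177.47.139.59:
  0.0.0.0/0 (default, matches everything)
  176.0.0.0/6 (176.0.0.0 - 179.255.255.255)
  177.0.0.0/9 (177.0.0.0 - 177.127.255.255)
  177.32.0.0/12 (177.32.0.0 - 177.47.255.255)
  177.44.0.0/14 (177.44.0.0 - 177.47.255.255)
  177.47.0.0/16 (177.47.0.0 - 177.47.255.255)
Total matching entries: 6.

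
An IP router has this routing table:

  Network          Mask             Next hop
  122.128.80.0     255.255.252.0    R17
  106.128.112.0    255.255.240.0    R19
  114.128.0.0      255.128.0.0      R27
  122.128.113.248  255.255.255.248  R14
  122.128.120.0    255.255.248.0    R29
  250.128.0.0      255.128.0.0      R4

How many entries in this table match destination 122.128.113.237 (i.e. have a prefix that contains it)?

0

No listed prefix contains 122.128.113.237.
Total matching entries: 0.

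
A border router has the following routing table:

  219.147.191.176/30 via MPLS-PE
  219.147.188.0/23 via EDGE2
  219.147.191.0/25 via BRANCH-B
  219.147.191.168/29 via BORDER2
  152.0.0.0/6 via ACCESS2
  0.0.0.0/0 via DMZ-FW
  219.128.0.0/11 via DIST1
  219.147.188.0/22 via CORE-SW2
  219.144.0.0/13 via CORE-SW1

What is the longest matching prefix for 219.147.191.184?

Entries matching 219.147.191.184:
  0.0.0.0/0 (default, matches everything)
  219.128.0.0/11 (219.128.0.0 - 219.159.255.255)
  219.144.0.0/13 (219.144.0.0 - 219.151.255.255)
  219.147.188.0/22 (219.147.188.0 - 219.147.191.255)
Most specific is 219.147.188.0/22.

219.147.188.0/22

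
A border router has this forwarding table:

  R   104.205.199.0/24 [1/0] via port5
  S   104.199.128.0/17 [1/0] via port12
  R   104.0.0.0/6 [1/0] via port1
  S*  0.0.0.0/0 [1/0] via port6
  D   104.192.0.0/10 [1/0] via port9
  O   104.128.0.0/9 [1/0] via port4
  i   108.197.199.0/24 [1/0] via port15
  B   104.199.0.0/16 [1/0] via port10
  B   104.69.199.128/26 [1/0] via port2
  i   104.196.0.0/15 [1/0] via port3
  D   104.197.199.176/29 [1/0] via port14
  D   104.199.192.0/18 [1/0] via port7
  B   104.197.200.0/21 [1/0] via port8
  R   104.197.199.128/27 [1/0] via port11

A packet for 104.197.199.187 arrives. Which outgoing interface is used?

port3

Routes whose prefix contains 104.197.199.187:
  0.0.0.0/0 (default, matches everything) -> port6
  104.0.0.0/6 (104.0.0.0 - 107.255.255.255) -> port1
  104.128.0.0/9 (104.128.0.0 - 104.255.255.255) -> port4
  104.192.0.0/10 (104.192.0.0 - 104.255.255.255) -> port9
  104.196.0.0/15 (104.196.0.0 - 104.197.255.255) -> port3
More-specific entries that do NOT match:
  104.197.199.176/29 (104.197.199.176 - 104.197.199.183) does not contain 104.197.199.187
  104.197.199.128/27 (104.197.199.128 - 104.197.199.159) does not contain 104.197.199.187
  104.69.199.128/26 (104.69.199.128 - 104.69.199.191) does not contain 104.197.199.187
  104.205.199.0/24 (104.205.199.0 - 104.205.199.255) does not contain 104.197.199.187
  108.197.199.0/24 (108.197.199.0 - 108.197.199.255) does not contain 104.197.199.187
  104.197.200.0/21 (104.197.200.0 - 104.197.207.255) does not contain 104.197.199.187
  104.199.192.0/18 (104.199.192.0 - 104.199.255.255) does not contain 104.197.199.187
  104.199.128.0/17 (104.199.128.0 - 104.199.255.255) does not contain 104.197.199.187
  104.199.0.0/16 (104.199.0.0 - 104.199.255.255) does not contain 104.197.199.187
Longest matching prefix is /15 -> interface port3.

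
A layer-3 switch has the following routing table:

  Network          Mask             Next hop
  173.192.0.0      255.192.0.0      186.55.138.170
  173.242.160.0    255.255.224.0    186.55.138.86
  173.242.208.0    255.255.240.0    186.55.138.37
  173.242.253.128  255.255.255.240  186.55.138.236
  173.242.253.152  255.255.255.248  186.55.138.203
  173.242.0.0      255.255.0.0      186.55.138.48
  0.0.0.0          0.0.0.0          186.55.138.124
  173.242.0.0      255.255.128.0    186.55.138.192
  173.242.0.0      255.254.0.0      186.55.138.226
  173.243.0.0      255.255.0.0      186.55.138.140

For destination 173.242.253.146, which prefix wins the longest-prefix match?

Entries matching 173.242.253.146:
  0.0.0.0/0 (default, matches everything)
  173.192.0.0/10 (173.192.0.0 - 173.255.255.255)
  173.242.0.0/15 (173.242.0.0 - 173.243.255.255)
  173.242.0.0/16 (173.242.0.0 - 173.242.255.255)
Most specific is 173.242.0.0/16.

173.242.0.0/16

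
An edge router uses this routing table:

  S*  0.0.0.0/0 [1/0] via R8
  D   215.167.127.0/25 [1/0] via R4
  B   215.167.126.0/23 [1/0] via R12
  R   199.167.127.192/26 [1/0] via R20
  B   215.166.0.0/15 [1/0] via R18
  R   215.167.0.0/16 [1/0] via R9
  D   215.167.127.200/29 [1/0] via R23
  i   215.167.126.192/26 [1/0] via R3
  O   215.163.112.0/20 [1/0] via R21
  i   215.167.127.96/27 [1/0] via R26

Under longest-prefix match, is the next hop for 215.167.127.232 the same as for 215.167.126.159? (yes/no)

yes

215.167.127.232: longest match 215.167.126.0/23 -> R12
215.167.126.159: longest match 215.167.126.0/23 -> R12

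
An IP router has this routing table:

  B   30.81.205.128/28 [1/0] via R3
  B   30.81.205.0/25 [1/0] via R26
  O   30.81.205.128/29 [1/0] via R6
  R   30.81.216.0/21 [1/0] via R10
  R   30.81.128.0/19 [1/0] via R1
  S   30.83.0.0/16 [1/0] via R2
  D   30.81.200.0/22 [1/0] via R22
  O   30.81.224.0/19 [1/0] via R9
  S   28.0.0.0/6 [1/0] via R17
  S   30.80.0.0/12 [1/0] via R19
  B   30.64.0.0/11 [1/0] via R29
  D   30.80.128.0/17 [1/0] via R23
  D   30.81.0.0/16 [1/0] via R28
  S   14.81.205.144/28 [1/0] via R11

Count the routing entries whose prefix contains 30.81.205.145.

Prefixes containing 30.81.205.145:
  28.0.0.0/6 (28.0.0.0 - 31.255.255.255)
  30.64.0.0/11 (30.64.0.0 - 30.95.255.255)
  30.80.0.0/12 (30.80.0.0 - 30.95.255.255)
  30.81.0.0/16 (30.81.0.0 - 30.81.255.255)
Total matching entries: 4.

4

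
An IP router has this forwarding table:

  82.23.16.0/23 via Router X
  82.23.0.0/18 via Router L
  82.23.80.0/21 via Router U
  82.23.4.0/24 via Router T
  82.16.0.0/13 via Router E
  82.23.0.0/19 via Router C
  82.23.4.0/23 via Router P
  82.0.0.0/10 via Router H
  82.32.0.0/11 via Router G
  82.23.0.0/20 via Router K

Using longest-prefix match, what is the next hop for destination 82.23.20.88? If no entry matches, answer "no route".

Router C

Routes whose prefix contains 82.23.20.88:
  82.0.0.0/10 (82.0.0.0 - 82.63.255.255) -> Router H
  82.16.0.0/13 (82.16.0.0 - 82.23.255.255) -> Router E
  82.23.0.0/18 (82.23.0.0 - 82.23.63.255) -> Router L
  82.23.0.0/19 (82.23.0.0 - 82.23.31.255) -> Router C
More-specific entries that do NOT match:
  82.23.4.0/24 (82.23.4.0 - 82.23.4.255) does not contain 82.23.20.88
  82.23.16.0/23 (82.23.16.0 - 82.23.17.255) does not contain 82.23.20.88
  82.23.4.0/23 (82.23.4.0 - 82.23.5.255) does not contain 82.23.20.88
  82.23.80.0/21 (82.23.80.0 - 82.23.87.255) does not contain 82.23.20.88
  82.23.0.0/20 (82.23.0.0 - 82.23.15.255) does not contain 82.23.20.88
Longest matching prefix is /19 -> next hop Router C.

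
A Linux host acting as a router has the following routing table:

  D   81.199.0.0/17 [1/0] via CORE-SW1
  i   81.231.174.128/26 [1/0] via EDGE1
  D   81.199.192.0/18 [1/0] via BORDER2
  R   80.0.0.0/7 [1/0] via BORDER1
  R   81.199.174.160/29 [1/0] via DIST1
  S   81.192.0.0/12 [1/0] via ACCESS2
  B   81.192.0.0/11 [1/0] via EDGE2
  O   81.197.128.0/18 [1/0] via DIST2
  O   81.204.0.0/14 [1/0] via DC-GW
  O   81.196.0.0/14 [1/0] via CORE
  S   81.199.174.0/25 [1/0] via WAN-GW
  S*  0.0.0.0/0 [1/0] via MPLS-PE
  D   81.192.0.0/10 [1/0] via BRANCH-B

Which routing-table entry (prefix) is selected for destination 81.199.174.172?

Entries matching 81.199.174.172:
  0.0.0.0/0 (default, matches everything)
  80.0.0.0/7 (80.0.0.0 - 81.255.255.255)
  81.192.0.0/10 (81.192.0.0 - 81.255.255.255)
  81.192.0.0/11 (81.192.0.0 - 81.223.255.255)
  81.192.0.0/12 (81.192.0.0 - 81.207.255.255)
  81.196.0.0/14 (81.196.0.0 - 81.199.255.255)
Most specific is 81.196.0.0/14.

81.196.0.0/14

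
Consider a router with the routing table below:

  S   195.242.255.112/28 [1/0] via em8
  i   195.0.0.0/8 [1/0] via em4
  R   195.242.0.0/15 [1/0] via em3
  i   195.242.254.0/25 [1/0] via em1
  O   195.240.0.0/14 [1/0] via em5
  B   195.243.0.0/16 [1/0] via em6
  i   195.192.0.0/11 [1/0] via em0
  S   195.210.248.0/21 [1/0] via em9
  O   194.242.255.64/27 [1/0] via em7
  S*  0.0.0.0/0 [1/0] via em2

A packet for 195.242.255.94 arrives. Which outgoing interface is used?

em3

Routes whose prefix contains 195.242.255.94:
  0.0.0.0/0 (default, matches everything) -> em2
  195.0.0.0/8 (195.0.0.0 - 195.255.255.255) -> em4
  195.240.0.0/14 (195.240.0.0 - 195.243.255.255) -> em5
  195.242.0.0/15 (195.242.0.0 - 195.243.255.255) -> em3
More-specific entries that do NOT match:
  195.242.255.112/28 (195.242.255.112 - 195.242.255.127) does not contain 195.242.255.94
  194.242.255.64/27 (194.242.255.64 - 194.242.255.95) does not contain 195.242.255.94
  195.242.254.0/25 (195.242.254.0 - 195.242.254.127) does not contain 195.242.255.94
  195.210.248.0/21 (195.210.248.0 - 195.210.255.255) does not contain 195.242.255.94
  195.243.0.0/16 (195.243.0.0 - 195.243.255.255) does not contain 195.242.255.94
Longest matching prefix is /15 -> interface em3.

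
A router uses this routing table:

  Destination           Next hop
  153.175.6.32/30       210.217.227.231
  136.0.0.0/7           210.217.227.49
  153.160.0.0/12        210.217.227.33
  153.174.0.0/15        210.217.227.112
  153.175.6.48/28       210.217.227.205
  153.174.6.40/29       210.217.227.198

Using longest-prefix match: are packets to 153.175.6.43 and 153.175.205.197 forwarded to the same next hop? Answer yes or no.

153.175.6.43: longest match 153.174.0.0/15 -> 210.217.227.112
153.175.205.197: longest match 153.174.0.0/15 -> 210.217.227.112

yes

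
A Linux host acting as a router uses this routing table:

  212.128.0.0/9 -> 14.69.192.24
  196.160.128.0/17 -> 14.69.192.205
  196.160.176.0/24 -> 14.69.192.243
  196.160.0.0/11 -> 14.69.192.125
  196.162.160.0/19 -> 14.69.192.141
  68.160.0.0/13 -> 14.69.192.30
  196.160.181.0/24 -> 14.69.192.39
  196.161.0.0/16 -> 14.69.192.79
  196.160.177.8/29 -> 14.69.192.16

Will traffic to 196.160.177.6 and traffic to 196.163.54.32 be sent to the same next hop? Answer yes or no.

196.160.177.6: longest match 196.160.128.0/17 -> 14.69.192.205
196.163.54.32: longest match 196.160.0.0/11 -> 14.69.192.125

no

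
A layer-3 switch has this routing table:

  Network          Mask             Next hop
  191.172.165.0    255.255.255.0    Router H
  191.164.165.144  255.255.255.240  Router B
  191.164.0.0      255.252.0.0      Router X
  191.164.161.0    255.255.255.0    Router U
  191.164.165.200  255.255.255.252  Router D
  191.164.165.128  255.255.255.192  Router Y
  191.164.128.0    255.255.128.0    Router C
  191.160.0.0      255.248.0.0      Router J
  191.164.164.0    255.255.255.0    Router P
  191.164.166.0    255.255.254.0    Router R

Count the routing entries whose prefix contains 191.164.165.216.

Prefixes containing 191.164.165.216:
  191.160.0.0/13 (191.160.0.0 - 191.167.255.255)
  191.164.0.0/14 (191.164.0.0 - 191.167.255.255)
  191.164.128.0/17 (191.164.128.0 - 191.164.255.255)
Total matching entries: 3.

3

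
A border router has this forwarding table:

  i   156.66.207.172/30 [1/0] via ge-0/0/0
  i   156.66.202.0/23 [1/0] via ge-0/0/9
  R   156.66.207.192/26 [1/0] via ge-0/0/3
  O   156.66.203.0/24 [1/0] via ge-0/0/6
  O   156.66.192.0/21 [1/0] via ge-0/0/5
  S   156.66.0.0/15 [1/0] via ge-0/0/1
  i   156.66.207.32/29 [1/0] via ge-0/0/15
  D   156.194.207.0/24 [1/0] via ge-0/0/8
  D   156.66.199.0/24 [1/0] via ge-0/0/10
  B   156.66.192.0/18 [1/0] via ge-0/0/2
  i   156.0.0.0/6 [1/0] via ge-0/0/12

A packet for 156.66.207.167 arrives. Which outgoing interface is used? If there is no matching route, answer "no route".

Routes whose prefix contains 156.66.207.167:
  156.0.0.0/6 (156.0.0.0 - 159.255.255.255) -> ge-0/0/12
  156.66.0.0/15 (156.66.0.0 - 156.67.255.255) -> ge-0/0/1
  156.66.192.0/18 (156.66.192.0 - 156.66.255.255) -> ge-0/0/2
More-specific entries that do NOT match:
  156.66.207.172/30 (156.66.207.172 - 156.66.207.175) does not contain 156.66.207.167
  156.66.207.32/29 (156.66.207.32 - 156.66.207.39) does not contain 156.66.207.167
  156.66.207.192/26 (156.66.207.192 - 156.66.207.255) does not contain 156.66.207.167
  156.66.203.0/24 (156.66.203.0 - 156.66.203.255) does not contain 156.66.207.167
  156.194.207.0/24 (156.194.207.0 - 156.194.207.255) does not contain 156.66.207.167
  156.66.199.0/24 (156.66.199.0 - 156.66.199.255) does not contain 156.66.207.167
  156.66.202.0/23 (156.66.202.0 - 156.66.203.255) does not contain 156.66.207.167
  156.66.192.0/21 (156.66.192.0 - 156.66.199.255) does not contain 156.66.207.167
Longest matching prefix is /18 -> interface ge-0/0/2.

ge-0/0/2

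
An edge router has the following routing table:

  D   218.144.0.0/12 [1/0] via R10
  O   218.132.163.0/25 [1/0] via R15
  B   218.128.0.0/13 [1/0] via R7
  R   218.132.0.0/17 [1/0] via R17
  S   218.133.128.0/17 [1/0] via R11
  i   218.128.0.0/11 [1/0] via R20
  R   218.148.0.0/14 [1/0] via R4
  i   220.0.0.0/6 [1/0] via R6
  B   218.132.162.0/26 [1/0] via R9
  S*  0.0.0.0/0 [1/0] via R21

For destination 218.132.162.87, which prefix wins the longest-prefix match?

Entries matching 218.132.162.87:
  0.0.0.0/0 (default, matches everything)
  218.128.0.0/11 (218.128.0.0 - 218.159.255.255)
  218.128.0.0/13 (218.128.0.0 - 218.135.255.255)
Most specific is 218.128.0.0/13.

218.128.0.0/13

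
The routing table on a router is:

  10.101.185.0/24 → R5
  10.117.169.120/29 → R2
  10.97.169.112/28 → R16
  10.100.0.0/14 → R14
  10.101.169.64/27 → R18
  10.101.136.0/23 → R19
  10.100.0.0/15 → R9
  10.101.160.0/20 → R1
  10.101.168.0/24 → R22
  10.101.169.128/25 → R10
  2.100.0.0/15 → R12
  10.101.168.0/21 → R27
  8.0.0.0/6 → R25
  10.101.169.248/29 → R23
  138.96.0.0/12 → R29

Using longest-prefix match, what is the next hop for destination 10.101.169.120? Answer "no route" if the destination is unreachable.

Routes whose prefix contains 10.101.169.120:
  8.0.0.0/6 (8.0.0.0 - 11.255.255.255) -> R25
  10.100.0.0/14 (10.100.0.0 - 10.103.255.255) -> R14
  10.100.0.0/15 (10.100.0.0 - 10.101.255.255) -> R9
  10.101.160.0/20 (10.101.160.0 - 10.101.175.255) -> R1
  10.101.168.0/21 (10.101.168.0 - 10.101.175.255) -> R27
More-specific entries that do NOT match:
  10.117.169.120/29 (10.117.169.120 - 10.117.169.127) does not contain 10.101.169.120
  10.101.169.248/29 (10.101.169.248 - 10.101.169.255) does not contain 10.101.169.120
  10.97.169.112/28 (10.97.169.112 - 10.97.169.127) does not contain 10.101.169.120
  10.101.169.64/27 (10.101.169.64 - 10.101.169.95) does not contain 10.101.169.120
  10.101.169.128/25 (10.101.169.128 - 10.101.169.255) does not contain 10.101.169.120
  10.101.185.0/24 (10.101.185.0 - 10.101.185.255) does not contain 10.101.169.120
  10.101.168.0/24 (10.101.168.0 - 10.101.168.255) does not contain 10.101.169.120
  10.101.136.0/23 (10.101.136.0 - 10.101.137.255) does not contain 10.101.169.120
Longest matching prefix is /21 -> next hop R27.

R27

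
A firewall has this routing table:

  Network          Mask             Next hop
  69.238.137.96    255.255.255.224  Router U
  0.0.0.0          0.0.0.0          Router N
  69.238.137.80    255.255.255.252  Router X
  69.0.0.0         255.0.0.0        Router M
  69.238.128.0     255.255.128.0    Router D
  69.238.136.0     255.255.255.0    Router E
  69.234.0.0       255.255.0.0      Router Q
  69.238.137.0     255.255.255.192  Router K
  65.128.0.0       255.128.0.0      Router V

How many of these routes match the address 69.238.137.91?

3

Prefixes containing 69.238.137.91:
  0.0.0.0/0 (default, matches everything)
  69.0.0.0/8 (69.0.0.0 - 69.255.255.255)
  69.238.128.0/17 (69.238.128.0 - 69.238.255.255)
Total matching entries: 3.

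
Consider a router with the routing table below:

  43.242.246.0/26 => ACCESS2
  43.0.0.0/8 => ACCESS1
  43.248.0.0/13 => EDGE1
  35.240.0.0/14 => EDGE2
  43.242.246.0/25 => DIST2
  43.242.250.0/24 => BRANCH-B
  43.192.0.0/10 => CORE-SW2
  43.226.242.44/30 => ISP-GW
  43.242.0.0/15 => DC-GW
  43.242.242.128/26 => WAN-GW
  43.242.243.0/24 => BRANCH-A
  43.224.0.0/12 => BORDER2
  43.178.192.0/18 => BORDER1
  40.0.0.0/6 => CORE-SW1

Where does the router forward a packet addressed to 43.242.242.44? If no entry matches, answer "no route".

DC-GW

Routes whose prefix contains 43.242.242.44:
  40.0.0.0/6 (40.0.0.0 - 43.255.255.255) -> CORE-SW1
  43.0.0.0/8 (43.0.0.0 - 43.255.255.255) -> ACCESS1
  43.192.0.0/10 (43.192.0.0 - 43.255.255.255) -> CORE-SW2
  43.242.0.0/15 (43.242.0.0 - 43.243.255.255) -> DC-GW
More-specific entries that do NOT match:
  43.226.242.44/30 (43.226.242.44 - 43.226.242.47) does not contain 43.242.242.44
  43.242.246.0/26 (43.242.246.0 - 43.242.246.63) does not contain 43.242.242.44
  43.242.242.128/26 (43.242.242.128 - 43.242.242.191) does not contain 43.242.242.44
  43.242.246.0/25 (43.242.246.0 - 43.242.246.127) does not contain 43.242.242.44
  43.242.250.0/24 (43.242.250.0 - 43.242.250.255) does not contain 43.242.242.44
  43.242.243.0/24 (43.242.243.0 - 43.242.243.255) does not contain 43.242.242.44
  43.178.192.0/18 (43.178.192.0 - 43.178.255.255) does not contain 43.242.242.44
Longest matching prefix is /15 -> next hop DC-GW.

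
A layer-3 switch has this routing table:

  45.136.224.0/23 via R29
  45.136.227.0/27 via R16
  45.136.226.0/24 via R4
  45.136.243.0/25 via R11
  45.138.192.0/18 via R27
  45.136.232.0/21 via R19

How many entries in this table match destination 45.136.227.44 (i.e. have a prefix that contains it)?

0

No listed prefix contains 45.136.227.44.
Total matching entries: 0.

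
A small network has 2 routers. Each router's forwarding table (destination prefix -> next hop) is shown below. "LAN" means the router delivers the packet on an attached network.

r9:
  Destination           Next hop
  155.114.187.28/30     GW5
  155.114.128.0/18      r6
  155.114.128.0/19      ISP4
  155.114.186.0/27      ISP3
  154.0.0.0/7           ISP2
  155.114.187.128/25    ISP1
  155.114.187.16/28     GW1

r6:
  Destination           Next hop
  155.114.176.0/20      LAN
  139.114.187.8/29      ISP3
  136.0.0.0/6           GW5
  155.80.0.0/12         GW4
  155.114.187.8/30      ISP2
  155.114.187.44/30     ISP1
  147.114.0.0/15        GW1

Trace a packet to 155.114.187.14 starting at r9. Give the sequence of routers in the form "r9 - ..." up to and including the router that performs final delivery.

At r9: longest match for 155.114.187.14 is 155.114.128.0/18 -> r6
At r6: longest match for 155.114.187.14 is 155.114.176.0/20 -> LAN

r9 - r6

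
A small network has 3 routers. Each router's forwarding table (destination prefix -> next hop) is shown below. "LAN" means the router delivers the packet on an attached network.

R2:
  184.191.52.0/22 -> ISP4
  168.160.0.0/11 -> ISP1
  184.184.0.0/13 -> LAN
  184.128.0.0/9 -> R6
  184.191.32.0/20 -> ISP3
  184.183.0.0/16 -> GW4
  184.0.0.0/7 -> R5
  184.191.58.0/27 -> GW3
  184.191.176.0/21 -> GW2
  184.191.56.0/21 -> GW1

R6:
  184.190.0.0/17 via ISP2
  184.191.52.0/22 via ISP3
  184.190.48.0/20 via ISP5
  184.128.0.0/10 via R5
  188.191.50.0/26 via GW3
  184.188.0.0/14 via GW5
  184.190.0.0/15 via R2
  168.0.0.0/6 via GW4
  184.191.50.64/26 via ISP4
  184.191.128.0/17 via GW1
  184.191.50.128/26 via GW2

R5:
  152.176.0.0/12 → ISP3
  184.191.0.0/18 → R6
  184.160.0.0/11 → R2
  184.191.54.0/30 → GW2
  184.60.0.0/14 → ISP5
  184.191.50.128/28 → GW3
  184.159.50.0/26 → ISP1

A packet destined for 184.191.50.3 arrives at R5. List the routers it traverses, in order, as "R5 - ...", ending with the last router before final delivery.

At R5: longest match for 184.191.50.3 is 184.191.0.0/18 -> R6
At R6: longest match for 184.191.50.3 is 184.190.0.0/15 -> R2
At R2: longest match for 184.191.50.3 is 184.184.0.0/13 -> LAN

R5 - R6 - R2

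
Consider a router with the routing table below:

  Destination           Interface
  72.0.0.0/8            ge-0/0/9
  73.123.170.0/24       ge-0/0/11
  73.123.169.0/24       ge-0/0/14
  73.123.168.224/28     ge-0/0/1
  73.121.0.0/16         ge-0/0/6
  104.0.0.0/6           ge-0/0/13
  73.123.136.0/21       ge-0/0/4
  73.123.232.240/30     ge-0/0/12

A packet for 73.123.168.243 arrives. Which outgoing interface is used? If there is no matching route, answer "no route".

no route

No entry's prefix contains 73.123.168.243; there is no default route.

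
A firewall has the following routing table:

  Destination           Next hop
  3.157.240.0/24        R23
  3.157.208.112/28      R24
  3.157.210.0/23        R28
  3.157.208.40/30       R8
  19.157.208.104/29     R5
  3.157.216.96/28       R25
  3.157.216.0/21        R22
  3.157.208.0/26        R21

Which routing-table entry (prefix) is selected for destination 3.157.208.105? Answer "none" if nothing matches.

none

3.157.208.105 is outside every listed prefix and there is no default route.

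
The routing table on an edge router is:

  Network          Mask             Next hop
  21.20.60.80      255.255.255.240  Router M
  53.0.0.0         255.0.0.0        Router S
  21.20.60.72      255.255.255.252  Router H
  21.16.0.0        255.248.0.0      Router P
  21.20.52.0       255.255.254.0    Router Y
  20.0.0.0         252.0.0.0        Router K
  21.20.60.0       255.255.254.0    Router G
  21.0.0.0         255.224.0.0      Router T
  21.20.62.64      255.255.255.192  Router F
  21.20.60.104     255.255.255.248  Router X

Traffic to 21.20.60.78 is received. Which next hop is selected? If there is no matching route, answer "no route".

Routes whose prefix contains 21.20.60.78:
  20.0.0.0/6 (20.0.0.0 - 23.255.255.255) -> Router K
  21.0.0.0/11 (21.0.0.0 - 21.31.255.255) -> Router T
  21.16.0.0/13 (21.16.0.0 - 21.23.255.255) -> Router P
  21.20.60.0/23 (21.20.60.0 - 21.20.61.255) -> Router G
More-specific entries that do NOT match:
  21.20.60.72/30 (21.20.60.72 - 21.20.60.75) does not contain 21.20.60.78
  21.20.60.104/29 (21.20.60.104 - 21.20.60.111) does not contain 21.20.60.78
  21.20.60.80/28 (21.20.60.80 - 21.20.60.95) does not contain 21.20.60.78
  21.20.62.64/26 (21.20.62.64 - 21.20.62.127) does not contain 21.20.60.78
Longest matching prefix is /23 -> next hop Router G.

Router G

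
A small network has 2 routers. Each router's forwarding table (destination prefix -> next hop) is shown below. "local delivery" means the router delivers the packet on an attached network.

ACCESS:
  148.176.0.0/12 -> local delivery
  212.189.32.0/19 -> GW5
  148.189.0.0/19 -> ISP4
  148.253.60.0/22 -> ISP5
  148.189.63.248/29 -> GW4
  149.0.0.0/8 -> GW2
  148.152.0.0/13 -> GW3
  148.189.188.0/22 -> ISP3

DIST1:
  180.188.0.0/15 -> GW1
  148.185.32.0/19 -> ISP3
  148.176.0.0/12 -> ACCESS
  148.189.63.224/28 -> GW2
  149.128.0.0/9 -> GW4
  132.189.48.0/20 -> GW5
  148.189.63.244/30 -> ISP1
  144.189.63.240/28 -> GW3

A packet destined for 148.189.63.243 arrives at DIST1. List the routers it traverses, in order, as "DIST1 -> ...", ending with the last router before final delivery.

At DIST1: longest match for 148.189.63.243 is 148.176.0.0/12 -> ACCESS
At ACCESS: longest match for 148.189.63.243 is 148.176.0.0/12 -> local delivery

DIST1 -> ACCESS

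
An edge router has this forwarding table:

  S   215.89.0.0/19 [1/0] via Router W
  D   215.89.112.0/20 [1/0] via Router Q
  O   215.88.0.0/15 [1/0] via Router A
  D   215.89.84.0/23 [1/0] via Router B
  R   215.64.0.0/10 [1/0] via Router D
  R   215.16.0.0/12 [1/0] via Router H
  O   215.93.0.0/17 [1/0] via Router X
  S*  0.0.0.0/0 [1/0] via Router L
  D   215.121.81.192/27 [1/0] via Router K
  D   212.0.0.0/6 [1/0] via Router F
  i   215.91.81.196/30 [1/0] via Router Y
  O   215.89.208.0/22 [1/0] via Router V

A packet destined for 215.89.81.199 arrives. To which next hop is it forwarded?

Router A

Routes whose prefix contains 215.89.81.199:
  0.0.0.0/0 (default, matches everything) -> Router L
  212.0.0.0/6 (212.0.0.0 - 215.255.255.255) -> Router F
  215.64.0.0/10 (215.64.0.0 - 215.127.255.255) -> Router D
  215.88.0.0/15 (215.88.0.0 - 215.89.255.255) -> Router A
More-specific entries that do NOT match:
  215.91.81.196/30 (215.91.81.196 - 215.91.81.199) does not contain 215.89.81.199
  215.121.81.192/27 (215.121.81.192 - 215.121.81.223) does not contain 215.89.81.199
  215.89.84.0/23 (215.89.84.0 - 215.89.85.255) does not contain 215.89.81.199
  215.89.208.0/22 (215.89.208.0 - 215.89.211.255) does not contain 215.89.81.199
  215.89.112.0/20 (215.89.112.0 - 215.89.127.255) does not contain 215.89.81.199
  215.89.0.0/19 (215.89.0.0 - 215.89.31.255) does not contain 215.89.81.199
  215.93.0.0/17 (215.93.0.0 - 215.93.127.255) does not contain 215.89.81.199
Longest matching prefix is /15 -> next hop Router A.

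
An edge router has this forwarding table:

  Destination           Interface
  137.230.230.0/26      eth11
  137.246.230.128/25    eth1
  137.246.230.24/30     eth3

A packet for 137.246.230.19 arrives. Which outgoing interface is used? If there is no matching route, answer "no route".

no route

No entry's prefix contains 137.246.230.19; there is no default route.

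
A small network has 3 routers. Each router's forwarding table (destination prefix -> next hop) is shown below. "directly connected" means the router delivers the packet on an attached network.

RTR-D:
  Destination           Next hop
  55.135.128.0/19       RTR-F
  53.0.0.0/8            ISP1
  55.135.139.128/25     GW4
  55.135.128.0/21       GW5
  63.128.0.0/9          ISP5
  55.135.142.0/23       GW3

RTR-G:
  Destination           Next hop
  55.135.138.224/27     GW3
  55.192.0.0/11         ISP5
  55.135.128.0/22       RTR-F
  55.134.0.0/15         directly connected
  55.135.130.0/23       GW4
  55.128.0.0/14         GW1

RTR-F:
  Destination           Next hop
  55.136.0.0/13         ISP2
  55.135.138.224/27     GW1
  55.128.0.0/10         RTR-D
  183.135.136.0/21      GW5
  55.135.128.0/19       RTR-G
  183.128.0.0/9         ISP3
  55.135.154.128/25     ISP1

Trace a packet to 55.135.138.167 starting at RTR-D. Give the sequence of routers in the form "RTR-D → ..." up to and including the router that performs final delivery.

At RTR-D: longest match for 55.135.138.167 is 55.135.128.0/19 -> RTR-F
At RTR-F: longest match for 55.135.138.167 is 55.135.128.0/19 -> RTR-G
At RTR-G: longest match for 55.135.138.167 is 55.134.0.0/15 -> directly connected

RTR-D → RTR-F → RTR-G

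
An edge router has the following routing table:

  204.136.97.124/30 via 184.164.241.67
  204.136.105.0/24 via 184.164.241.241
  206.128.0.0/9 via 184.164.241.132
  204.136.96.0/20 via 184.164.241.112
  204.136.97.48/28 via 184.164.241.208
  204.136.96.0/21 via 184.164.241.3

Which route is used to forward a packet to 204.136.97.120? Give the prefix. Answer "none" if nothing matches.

Entries matching 204.136.97.120:
  204.136.96.0/20 (204.136.96.0 - 204.136.111.255)
  204.136.96.0/21 (204.136.96.0 - 204.136.103.255)
Most specific is 204.136.96.0/21.

204.136.96.0/21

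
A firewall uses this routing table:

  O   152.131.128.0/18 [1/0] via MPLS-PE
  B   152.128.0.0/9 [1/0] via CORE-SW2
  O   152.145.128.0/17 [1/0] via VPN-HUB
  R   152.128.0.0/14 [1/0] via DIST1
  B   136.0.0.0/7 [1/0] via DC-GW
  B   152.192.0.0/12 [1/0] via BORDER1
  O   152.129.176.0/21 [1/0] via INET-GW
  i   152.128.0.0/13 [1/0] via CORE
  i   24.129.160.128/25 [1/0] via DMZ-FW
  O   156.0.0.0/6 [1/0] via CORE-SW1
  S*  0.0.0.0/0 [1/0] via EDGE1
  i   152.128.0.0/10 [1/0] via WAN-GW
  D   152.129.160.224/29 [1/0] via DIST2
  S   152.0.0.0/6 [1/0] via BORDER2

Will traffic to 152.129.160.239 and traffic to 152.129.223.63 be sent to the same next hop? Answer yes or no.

152.129.160.239: longest match 152.128.0.0/14 -> DIST1
152.129.223.63: longest match 152.128.0.0/14 -> DIST1

yes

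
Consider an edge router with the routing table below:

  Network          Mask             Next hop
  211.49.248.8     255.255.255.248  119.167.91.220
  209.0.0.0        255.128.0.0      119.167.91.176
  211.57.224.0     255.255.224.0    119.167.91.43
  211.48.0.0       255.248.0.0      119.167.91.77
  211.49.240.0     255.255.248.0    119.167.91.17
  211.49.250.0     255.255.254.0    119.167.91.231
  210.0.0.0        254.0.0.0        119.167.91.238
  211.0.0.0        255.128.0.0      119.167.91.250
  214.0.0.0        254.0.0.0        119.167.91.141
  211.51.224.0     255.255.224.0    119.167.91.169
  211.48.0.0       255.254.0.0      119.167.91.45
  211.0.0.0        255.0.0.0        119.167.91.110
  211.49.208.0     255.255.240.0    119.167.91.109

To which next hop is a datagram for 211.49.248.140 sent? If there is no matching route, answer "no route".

119.167.91.45

Routes whose prefix contains 211.49.248.140:
  210.0.0.0/7 (210.0.0.0 - 211.255.255.255) -> 119.167.91.238
  211.0.0.0/8 (211.0.0.0 - 211.255.255.255) -> 119.167.91.110
  211.0.0.0/9 (211.0.0.0 - 211.127.255.255) -> 119.167.91.250
  211.48.0.0/13 (211.48.0.0 - 211.55.255.255) -> 119.167.91.77
  211.48.0.0/15 (211.48.0.0 - 211.49.255.255) -> 119.167.91.45
More-specific entries that do NOT match:
  211.49.248.8/29 (211.49.248.8 - 211.49.248.15) does not contain 211.49.248.140
  211.49.250.0/23 (211.49.250.0 - 211.49.251.255) does not contain 211.49.248.140
  211.49.240.0/21 (211.49.240.0 - 211.49.247.255) does not contain 211.49.248.140
  211.49.208.0/20 (211.49.208.0 - 211.49.223.255) does not contain 211.49.248.140
  211.57.224.0/19 (211.57.224.0 - 211.57.255.255) does not contain 211.49.248.140
  211.51.224.0/19 (211.51.224.0 - 211.51.255.255) does not contain 211.49.248.140
Longest matching prefix is /15 -> next hop 119.167.91.45.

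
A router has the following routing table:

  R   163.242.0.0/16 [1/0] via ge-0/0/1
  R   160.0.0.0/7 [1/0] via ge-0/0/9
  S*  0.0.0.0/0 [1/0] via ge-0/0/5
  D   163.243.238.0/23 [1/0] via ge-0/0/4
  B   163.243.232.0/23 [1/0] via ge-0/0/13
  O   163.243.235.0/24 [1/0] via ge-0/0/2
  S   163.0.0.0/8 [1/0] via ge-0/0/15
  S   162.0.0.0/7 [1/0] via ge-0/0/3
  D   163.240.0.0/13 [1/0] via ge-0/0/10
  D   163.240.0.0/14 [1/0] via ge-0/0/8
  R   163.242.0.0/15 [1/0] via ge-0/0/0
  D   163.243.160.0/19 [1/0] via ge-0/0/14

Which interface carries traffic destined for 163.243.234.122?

ge-0/0/0

Routes whose prefix contains 163.243.234.122:
  0.0.0.0/0 (default, matches everything) -> ge-0/0/5
  162.0.0.0/7 (162.0.0.0 - 163.255.255.255) -> ge-0/0/3
  163.0.0.0/8 (163.0.0.0 - 163.255.255.255) -> ge-0/0/15
  163.240.0.0/13 (163.240.0.0 - 163.247.255.255) -> ge-0/0/10
  163.240.0.0/14 (163.240.0.0 - 163.243.255.255) -> ge-0/0/8
  163.242.0.0/15 (163.242.0.0 - 163.243.255.255) -> ge-0/0/0
More-specific entries that do NOT match:
  163.243.235.0/24 (163.243.235.0 - 163.243.235.255) does not contain 163.243.234.122
  163.243.238.0/23 (163.243.238.0 - 163.243.239.255) does not contain 163.243.234.122
  163.243.232.0/23 (163.243.232.0 - 163.243.233.255) does not contain 163.243.234.122
  163.243.160.0/19 (163.243.160.0 - 163.243.191.255) does not contain 163.243.234.122
  163.242.0.0/16 (163.242.0.0 - 163.242.255.255) does not contain 163.243.234.122
Longest matching prefix is /15 -> interface ge-0/0/0.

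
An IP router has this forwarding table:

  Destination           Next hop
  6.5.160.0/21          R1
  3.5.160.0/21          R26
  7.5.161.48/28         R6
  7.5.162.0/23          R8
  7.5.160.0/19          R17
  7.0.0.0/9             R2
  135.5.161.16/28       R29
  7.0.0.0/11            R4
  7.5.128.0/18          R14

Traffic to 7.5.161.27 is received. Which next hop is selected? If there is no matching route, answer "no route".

R17

Routes whose prefix contains 7.5.161.27:
  7.0.0.0/9 (7.0.0.0 - 7.127.255.255) -> R2
  7.0.0.0/11 (7.0.0.0 - 7.31.255.255) -> R4
  7.5.128.0/18 (7.5.128.0 - 7.5.191.255) -> R14
  7.5.160.0/19 (7.5.160.0 - 7.5.191.255) -> R17
More-specific entries that do NOT match:
  7.5.161.48/28 (7.5.161.48 - 7.5.161.63) does not contain 7.5.161.27
  135.5.161.16/28 (135.5.161.16 - 135.5.161.31) does not contain 7.5.161.27
  7.5.162.0/23 (7.5.162.0 - 7.5.163.255) does not contain 7.5.161.27
  6.5.160.0/21 (6.5.160.0 - 6.5.167.255) does not contain 7.5.161.27
  3.5.160.0/21 (3.5.160.0 - 3.5.167.255) does not contain 7.5.161.27
Longest matching prefix is /19 -> next hop R17.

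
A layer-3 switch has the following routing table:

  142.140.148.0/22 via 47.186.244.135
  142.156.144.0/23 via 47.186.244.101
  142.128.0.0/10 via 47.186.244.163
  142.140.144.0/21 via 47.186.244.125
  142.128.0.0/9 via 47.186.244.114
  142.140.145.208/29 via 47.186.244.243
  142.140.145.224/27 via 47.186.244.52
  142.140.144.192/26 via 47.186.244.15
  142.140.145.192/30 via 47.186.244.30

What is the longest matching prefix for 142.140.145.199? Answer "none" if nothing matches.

142.140.144.0/21

Entries matching 142.140.145.199:
  142.128.0.0/9 (142.128.0.0 - 142.255.255.255)
  142.128.0.0/10 (142.128.0.0 - 142.191.255.255)
  142.140.144.0/21 (142.140.144.0 - 142.140.151.255)
Most specific is 142.140.144.0/21.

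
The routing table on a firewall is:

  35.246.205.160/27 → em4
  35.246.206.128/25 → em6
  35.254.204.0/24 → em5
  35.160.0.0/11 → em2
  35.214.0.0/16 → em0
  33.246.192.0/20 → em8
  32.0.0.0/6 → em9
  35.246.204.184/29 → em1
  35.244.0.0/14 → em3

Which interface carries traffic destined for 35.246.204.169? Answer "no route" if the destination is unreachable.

em3

Routes whose prefix contains 35.246.204.169:
  32.0.0.0/6 (32.0.0.0 - 35.255.255.255) -> em9
  35.244.0.0/14 (35.244.0.0 - 35.247.255.255) -> em3
More-specific entries that do NOT match:
  35.246.204.184/29 (35.246.204.184 - 35.246.204.191) does not contain 35.246.204.169
  35.246.205.160/27 (35.246.205.160 - 35.246.205.191) does not contain 35.246.204.169
  35.246.206.128/25 (35.246.206.128 - 35.246.206.255) does not contain 35.246.204.169
  35.254.204.0/24 (35.254.204.0 - 35.254.204.255) does not contain 35.246.204.169
  33.246.192.0/20 (33.246.192.0 - 33.246.207.255) does not contain 35.246.204.169
  35.214.0.0/16 (35.214.0.0 - 35.214.255.255) does not contain 35.246.204.169
Longest matching prefix is /14 -> interface em3.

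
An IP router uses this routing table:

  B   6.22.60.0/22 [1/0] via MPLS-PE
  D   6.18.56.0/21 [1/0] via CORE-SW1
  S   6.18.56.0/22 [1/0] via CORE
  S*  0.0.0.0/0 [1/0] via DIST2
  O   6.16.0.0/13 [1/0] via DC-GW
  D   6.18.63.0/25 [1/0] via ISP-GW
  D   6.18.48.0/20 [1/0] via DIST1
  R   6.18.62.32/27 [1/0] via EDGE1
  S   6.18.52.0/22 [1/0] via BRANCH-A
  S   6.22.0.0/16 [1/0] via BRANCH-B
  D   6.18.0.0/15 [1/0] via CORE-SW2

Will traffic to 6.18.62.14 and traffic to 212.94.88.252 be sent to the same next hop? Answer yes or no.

no

6.18.62.14: longest match 6.18.56.0/21 -> CORE-SW1
212.94.88.252: longest match 0.0.0.0/0 -> DIST2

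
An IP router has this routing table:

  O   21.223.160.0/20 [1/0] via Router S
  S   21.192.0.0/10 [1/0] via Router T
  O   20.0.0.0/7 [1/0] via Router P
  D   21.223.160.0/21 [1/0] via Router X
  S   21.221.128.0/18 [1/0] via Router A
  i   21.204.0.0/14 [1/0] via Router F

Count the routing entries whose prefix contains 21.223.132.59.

2

Prefixes containing 21.223.132.59:
  20.0.0.0/7 (20.0.0.0 - 21.255.255.255)
  21.192.0.0/10 (21.192.0.0 - 21.255.255.255)
Total matching entries: 2.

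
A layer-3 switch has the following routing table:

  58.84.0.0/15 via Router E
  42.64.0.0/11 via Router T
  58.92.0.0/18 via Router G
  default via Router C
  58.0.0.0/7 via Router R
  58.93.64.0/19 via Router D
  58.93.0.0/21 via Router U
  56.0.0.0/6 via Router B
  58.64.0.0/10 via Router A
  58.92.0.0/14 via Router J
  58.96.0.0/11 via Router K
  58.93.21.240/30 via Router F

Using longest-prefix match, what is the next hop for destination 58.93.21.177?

Router J

Routes whose prefix contains 58.93.21.177:
  0.0.0.0/0 (default, matches everything) -> Router C
  56.0.0.0/6 (56.0.0.0 - 59.255.255.255) -> Router B
  58.0.0.0/7 (58.0.0.0 - 59.255.255.255) -> Router R
  58.64.0.0/10 (58.64.0.0 - 58.127.255.255) -> Router A
  58.92.0.0/14 (58.92.0.0 - 58.95.255.255) -> Router J
More-specific entries that do NOT match:
  58.93.21.240/30 (58.93.21.240 - 58.93.21.243) does not contain 58.93.21.177
  58.93.0.0/21 (58.93.0.0 - 58.93.7.255) does not contain 58.93.21.177
  58.93.64.0/19 (58.93.64.0 - 58.93.95.255) does not contain 58.93.21.177
  58.92.0.0/18 (58.92.0.0 - 58.92.63.255) does not contain 58.93.21.177
  58.84.0.0/15 (58.84.0.0 - 58.85.255.255) does not contain 58.93.21.177
Longest matching prefix is /14 -> next hop Router J.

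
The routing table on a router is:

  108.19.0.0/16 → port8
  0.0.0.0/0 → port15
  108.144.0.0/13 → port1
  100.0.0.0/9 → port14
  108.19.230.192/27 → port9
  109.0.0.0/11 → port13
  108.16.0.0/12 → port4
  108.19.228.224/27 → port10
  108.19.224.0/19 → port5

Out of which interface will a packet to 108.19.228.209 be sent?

port5

Routes whose prefix contains 108.19.228.209:
  0.0.0.0/0 (default, matches everything) -> port15
  108.16.0.0/12 (108.16.0.0 - 108.31.255.255) -> port4
  108.19.0.0/16 (108.19.0.0 - 108.19.255.255) -> port8
  108.19.224.0/19 (108.19.224.0 - 108.19.255.255) -> port5
More-specific entries that do NOT match:
  108.19.230.192/27 (108.19.230.192 - 108.19.230.223) does not contain 108.19.228.209
  108.19.228.224/27 (108.19.228.224 - 108.19.228.255) does not contain 108.19.228.209
Longest matching prefix is /19 -> interface port5.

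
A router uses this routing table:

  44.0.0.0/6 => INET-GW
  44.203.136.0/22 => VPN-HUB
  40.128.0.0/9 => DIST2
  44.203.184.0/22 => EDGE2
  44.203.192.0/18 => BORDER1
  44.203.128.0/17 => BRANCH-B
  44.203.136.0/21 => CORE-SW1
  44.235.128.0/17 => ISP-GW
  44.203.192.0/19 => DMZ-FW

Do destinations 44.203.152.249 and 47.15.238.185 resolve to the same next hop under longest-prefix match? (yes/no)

44.203.152.249: longest match 44.203.128.0/17 -> BRANCH-B
47.15.238.185: longest match 44.0.0.0/6 -> INET-GW

no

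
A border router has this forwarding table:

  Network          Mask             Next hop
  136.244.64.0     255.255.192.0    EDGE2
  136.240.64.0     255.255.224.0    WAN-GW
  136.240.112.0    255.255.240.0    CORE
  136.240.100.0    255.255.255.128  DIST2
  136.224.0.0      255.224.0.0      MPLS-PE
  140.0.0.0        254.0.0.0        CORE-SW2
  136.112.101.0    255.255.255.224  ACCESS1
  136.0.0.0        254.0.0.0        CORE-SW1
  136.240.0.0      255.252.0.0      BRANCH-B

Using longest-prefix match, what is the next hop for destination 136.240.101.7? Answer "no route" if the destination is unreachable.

Routes whose prefix contains 136.240.101.7:
  136.0.0.0/7 (136.0.0.0 - 137.255.255.255) -> CORE-SW1
  136.224.0.0/11 (136.224.0.0 - 136.255.255.255) -> MPLS-PE
  136.240.0.0/14 (136.240.0.0 - 136.243.255.255) -> BRANCH-B
More-specific entries that do NOT match:
  136.112.101.0/27 (136.112.101.0 - 136.112.101.31) does not contain 136.240.101.7
  136.240.100.0/25 (136.240.100.0 - 136.240.100.127) does not contain 136.240.101.7
  136.240.112.0/20 (136.240.112.0 - 136.240.127.255) does not contain 136.240.101.7
  136.240.64.0/19 (136.240.64.0 - 136.240.95.255) does not contain 136.240.101.7
  136.244.64.0/18 (136.244.64.0 - 136.244.127.255) does not contain 136.240.101.7
Longest matching prefix is /14 -> next hop BRANCH-B.

BRANCH-B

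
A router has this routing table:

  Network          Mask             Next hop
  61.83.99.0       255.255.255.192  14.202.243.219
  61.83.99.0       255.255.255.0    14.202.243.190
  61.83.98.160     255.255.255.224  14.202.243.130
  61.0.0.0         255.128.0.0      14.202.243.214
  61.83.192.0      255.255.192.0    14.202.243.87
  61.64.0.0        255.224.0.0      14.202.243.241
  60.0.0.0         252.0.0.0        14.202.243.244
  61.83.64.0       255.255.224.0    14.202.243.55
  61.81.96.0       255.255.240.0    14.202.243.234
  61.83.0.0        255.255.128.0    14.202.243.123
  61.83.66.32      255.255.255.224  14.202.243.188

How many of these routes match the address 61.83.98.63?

4

Prefixes containing 61.83.98.63:
  60.0.0.0/6 (60.0.0.0 - 63.255.255.255)
  61.0.0.0/9 (61.0.0.0 - 61.127.255.255)
  61.64.0.0/11 (61.64.0.0 - 61.95.255.255)
  61.83.0.0/17 (61.83.0.0 - 61.83.127.255)
Total matching entries: 4.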